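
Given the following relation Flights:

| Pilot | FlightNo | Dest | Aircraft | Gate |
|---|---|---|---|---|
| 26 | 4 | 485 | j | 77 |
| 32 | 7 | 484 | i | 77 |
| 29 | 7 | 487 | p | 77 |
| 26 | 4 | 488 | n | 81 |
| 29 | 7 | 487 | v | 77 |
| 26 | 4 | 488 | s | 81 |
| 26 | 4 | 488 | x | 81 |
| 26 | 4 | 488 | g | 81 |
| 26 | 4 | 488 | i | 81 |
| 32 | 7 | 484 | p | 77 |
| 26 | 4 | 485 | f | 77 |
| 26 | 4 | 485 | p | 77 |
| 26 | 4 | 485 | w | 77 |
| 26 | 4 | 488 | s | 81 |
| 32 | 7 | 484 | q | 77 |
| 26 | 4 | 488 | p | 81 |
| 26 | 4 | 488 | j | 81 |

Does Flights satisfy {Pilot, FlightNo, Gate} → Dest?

Yes

(Pilot=26, FlightNo=4, Gate=77): 4 rows → Dest = 485, 485, 485, 485 ✓
(Pilot=32, FlightNo=7, Gate=77): 3 rows → Dest = 484, 484, 484 ✓
(Pilot=29, FlightNo=7, Gate=77): 2 rows → Dest = 487, 487 ✓
(Pilot=26, FlightNo=4, Gate=81): 8 rows → Dest = 488, 488, 488, 488, 488, 488, 488, 488 ✓
Every {Pilot, FlightNo, Gate} value is associated with a single Dest value, so {Pilot, FlightNo, Gate} → Dest holds.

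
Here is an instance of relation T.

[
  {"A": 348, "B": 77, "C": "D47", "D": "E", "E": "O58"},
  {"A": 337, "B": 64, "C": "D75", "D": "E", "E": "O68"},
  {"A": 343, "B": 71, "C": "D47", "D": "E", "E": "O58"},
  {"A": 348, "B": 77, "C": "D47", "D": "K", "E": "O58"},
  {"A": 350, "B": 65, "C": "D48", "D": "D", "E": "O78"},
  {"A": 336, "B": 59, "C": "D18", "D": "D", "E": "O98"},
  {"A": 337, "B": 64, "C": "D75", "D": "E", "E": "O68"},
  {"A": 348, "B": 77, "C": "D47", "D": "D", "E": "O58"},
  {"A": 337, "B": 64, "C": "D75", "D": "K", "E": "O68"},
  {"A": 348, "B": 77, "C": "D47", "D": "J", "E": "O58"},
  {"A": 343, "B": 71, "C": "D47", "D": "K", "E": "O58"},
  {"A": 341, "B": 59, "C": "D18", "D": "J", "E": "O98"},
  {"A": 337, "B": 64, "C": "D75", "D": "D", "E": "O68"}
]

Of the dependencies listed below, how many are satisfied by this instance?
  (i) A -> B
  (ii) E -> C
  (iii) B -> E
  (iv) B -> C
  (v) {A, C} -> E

(i) A -> B: every LHS value maps to a single RHS value — holds.
(ii) E -> C: every LHS value maps to a single RHS value — holds.
(iii) B -> E: every LHS value maps to a single RHS value — holds.
(iv) B -> C: every LHS value maps to a single RHS value — holds.
(v) {A, C} -> E: every LHS value maps to a single RHS value — holds.
5 of the 5 dependencies hold.

5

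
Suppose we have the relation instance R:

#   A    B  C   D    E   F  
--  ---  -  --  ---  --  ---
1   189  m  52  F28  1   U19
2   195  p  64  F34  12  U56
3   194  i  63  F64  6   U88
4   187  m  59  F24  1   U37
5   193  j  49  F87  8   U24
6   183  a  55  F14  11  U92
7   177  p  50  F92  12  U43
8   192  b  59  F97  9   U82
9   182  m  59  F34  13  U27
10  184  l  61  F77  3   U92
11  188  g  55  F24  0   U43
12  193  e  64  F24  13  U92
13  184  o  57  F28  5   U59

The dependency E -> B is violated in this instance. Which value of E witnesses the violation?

13

E=1: rows 1, 4 → B = m, m ✓
E=12: rows 2, 7 → B = p, p ✓
E=6: row 3 → B = i ✓
E=8: row 5 → B = j ✓
E=11: row 6 → B = a ✓
E=9: row 8 → B = b ✓
E=13: rows 9, 12 → B takes values {m, e} — violation
E=3: row 10 → B = l ✓
E=0: row 11 → B = g ✓
E=5: row 13 → B = o ✓
The only E value with inconsistent B is E=13.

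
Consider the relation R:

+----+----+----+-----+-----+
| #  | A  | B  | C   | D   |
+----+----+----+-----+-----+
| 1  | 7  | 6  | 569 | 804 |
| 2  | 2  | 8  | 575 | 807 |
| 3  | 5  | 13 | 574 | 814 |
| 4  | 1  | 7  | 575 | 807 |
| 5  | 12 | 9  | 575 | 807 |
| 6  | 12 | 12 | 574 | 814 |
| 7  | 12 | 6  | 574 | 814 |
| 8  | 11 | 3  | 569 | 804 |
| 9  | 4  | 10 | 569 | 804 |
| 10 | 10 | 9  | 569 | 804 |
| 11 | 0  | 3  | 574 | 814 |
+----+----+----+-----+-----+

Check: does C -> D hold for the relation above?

C=569: rows 1, 8, 9, 10 → D = 804, 804, 804, 804 ✓
C=575: rows 2, 4, 5 → D = 807, 807, 807 ✓
C=574: rows 3, 6, 7, 11 → D = 814, 814, 814, 814 ✓
Every C value is associated with a single D value, so C -> D holds.

Yes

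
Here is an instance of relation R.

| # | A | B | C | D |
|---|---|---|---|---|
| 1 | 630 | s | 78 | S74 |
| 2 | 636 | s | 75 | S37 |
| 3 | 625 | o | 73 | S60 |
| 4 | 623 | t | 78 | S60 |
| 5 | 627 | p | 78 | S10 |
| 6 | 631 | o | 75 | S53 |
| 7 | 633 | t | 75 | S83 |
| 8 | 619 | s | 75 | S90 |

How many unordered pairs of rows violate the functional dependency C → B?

C=78: violating pairs (1,4), (1,5), (4,5) — 3 pairs.
C=75: violating pairs (2,6), (2,7), (6,7), (6,8), (7,8) — 5 pairs.

8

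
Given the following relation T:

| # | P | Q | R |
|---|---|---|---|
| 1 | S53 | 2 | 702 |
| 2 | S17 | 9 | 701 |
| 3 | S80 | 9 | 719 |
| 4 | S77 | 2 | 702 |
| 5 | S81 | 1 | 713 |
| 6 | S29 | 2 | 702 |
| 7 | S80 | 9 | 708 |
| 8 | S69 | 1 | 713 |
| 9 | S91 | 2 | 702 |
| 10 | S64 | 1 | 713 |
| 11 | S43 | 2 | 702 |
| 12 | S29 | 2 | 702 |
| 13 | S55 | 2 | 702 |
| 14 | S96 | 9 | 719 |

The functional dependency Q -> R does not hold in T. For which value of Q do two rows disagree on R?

Q=2: rows 1, 4, 6, 9, 11, 12, 13 → R = 702, 702, 702, 702, 702, 702, 702 ✓
Q=9: rows 2, 3, 7, 14 → R takes values {701, 719, 708} — violation
Q=1: rows 5, 8, 10 → R = 713, 713, 713 ✓
The only Q value with inconsistent R is Q=9.

9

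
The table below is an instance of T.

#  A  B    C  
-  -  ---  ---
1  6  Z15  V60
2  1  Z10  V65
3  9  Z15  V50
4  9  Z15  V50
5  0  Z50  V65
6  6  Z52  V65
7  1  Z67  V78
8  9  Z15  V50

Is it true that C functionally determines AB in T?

No

C=V60: row 1 → {A,B} = (6, Z15) ✓
C=V65: rows 2, 5, 6 → {A,B} takes values {(1, Z10), (0, Z50), (6, Z52)} — violation
C=V50: rows 3, 4, 8 → {A,B} = (9, Z15), (9, Z15), (9, Z15) ✓
C=V78: row 7 → {A,B} = (1, Z67) ✓
Two rows agree on C but differ on AB, so C -> AB does not hold.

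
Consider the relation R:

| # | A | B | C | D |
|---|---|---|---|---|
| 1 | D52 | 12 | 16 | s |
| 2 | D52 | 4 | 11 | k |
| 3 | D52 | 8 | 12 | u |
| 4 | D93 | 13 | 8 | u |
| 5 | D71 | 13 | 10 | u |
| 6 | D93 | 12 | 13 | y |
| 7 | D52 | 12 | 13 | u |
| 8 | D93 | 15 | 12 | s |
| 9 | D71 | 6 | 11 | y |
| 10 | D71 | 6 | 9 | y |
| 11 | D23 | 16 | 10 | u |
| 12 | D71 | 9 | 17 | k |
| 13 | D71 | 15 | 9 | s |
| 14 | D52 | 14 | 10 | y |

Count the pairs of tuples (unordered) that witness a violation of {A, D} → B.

(A=D52, D=u): violating pairs (3,7) — 1 pair.
(A=D71, D=y): all 2 rows agree on B — 0 pairs.

1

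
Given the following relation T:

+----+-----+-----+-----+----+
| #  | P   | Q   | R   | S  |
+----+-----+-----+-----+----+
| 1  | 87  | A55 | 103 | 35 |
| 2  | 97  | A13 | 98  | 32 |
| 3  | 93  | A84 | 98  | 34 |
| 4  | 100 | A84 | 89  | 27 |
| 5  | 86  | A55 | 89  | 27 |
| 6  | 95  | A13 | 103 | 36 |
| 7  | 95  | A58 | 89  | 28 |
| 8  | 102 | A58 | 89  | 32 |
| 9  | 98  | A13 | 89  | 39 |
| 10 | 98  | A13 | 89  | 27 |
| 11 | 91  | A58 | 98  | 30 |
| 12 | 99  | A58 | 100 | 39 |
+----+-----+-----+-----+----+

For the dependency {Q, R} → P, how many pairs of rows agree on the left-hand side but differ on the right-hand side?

1

(Q=A58, R=89): violating pairs (7,8) — 1 pair.
(Q=A13, R=89): all 2 rows agree on P — 0 pairs.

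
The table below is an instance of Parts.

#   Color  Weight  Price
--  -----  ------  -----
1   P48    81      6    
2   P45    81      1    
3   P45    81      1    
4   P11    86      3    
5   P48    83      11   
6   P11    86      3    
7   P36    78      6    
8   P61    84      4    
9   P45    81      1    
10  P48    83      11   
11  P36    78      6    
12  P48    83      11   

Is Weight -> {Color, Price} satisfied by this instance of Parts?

No

Weight=81: rows 1, 2, 3, 9 → {Color,Price} takes values {(P48, 6), (P45, 1)} — violation
Weight=86: rows 4, 6 → {Color,Price} = (P11, 3), (P11, 3) ✓
Weight=83: rows 5, 10, 12 → {Color,Price} = (P48, 11), (P48, 11), (P48, 11) ✓
Weight=78: rows 7, 11 → {Color,Price} = (P36, 6), (P36, 6) ✓
Weight=84: row 8 → {Color,Price} = (P61, 4) ✓
Two rows agree on Weight but differ on {Color, Price}, so Weight -> {Color, Price} does not hold.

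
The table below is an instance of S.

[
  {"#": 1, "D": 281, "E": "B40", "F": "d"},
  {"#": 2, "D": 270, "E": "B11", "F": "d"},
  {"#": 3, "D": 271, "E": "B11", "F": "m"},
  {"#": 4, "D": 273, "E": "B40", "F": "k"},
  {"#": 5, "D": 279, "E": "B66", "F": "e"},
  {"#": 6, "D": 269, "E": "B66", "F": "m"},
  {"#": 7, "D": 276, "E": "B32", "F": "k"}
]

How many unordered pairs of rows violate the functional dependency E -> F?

E=B40: violating pairs (1,4) — 1 pair.
E=B11: violating pairs (2,3) — 1 pair.
E=B66: violating pairs (5,6) — 1 pair.

3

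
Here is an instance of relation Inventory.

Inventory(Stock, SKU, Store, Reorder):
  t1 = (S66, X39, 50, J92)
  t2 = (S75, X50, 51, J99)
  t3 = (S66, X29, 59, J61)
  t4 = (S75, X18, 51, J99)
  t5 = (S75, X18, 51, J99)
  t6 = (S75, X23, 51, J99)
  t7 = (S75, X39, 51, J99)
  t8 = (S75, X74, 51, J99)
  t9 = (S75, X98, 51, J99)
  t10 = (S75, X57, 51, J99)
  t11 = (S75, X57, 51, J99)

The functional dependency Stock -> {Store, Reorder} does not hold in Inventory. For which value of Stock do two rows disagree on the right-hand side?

Stock=S66: rows 1, 3 → {Store,Reorder} takes values {(50, J92), (59, J61)} — violation
Stock=S75: rows 2, 4, 5, 6, 7, 8, 9, 10, 11 → {Store,Reorder} = (51, J99), (51, J99), (51, J99), (51, J99), (51, J99), (51, J99), (51, J99), (51, J99), (51, J99) ✓
The only Stock value with inconsistent RHS is Stock=S66.

S66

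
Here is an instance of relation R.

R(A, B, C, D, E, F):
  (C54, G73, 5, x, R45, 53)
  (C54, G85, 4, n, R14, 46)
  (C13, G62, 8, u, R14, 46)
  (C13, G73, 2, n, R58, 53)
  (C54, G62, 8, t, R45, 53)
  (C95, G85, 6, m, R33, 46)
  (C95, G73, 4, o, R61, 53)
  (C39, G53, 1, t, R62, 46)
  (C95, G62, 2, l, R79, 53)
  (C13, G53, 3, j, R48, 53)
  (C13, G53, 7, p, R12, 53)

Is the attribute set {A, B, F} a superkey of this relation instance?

No

Two distinct rows share (A=C13, B=G53, F=53), so {A, B, F} does not determine every attribute — not a superkey.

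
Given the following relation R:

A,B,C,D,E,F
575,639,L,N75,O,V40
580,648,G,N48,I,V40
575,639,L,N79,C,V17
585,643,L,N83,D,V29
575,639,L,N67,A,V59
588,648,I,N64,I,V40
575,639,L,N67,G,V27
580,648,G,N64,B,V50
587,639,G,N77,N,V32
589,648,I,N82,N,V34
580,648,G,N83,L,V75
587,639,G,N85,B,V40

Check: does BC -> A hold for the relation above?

No

(B=639, C=L): 4 rows → A = 575, 575, 575, 575 ✓
(B=648, C=G): 3 rows → A = 580, 580, 580 ✓
(B=643, C=L): 1 row → A = 585 ✓
(B=648, C=I): 2 rows → A takes values {588, 589} — violation
(B=639, C=G): 2 rows → A = 587, 587 ✓
Two rows agree on BC but differ on A, so BC -> A does not hold.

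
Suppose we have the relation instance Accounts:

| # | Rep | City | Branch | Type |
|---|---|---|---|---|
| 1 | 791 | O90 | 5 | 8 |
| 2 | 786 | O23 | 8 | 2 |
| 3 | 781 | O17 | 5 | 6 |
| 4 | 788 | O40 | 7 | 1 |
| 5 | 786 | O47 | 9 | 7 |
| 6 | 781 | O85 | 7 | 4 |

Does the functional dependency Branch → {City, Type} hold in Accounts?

Branch=5: rows 1, 3 → {City,Type} takes values {(O90, 8), (O17, 6)} — violation
Branch=8: row 2 → {City,Type} = (O23, 2) ✓
Branch=7: rows 4, 6 → {City,Type} takes values {(O40, 1), (O85, 4)} — violation
Branch=9: row 5 → {City,Type} = (O47, 7) ✓
Two rows agree on Branch but differ on {City, Type}, so Branch → {City, Type} does not hold.

No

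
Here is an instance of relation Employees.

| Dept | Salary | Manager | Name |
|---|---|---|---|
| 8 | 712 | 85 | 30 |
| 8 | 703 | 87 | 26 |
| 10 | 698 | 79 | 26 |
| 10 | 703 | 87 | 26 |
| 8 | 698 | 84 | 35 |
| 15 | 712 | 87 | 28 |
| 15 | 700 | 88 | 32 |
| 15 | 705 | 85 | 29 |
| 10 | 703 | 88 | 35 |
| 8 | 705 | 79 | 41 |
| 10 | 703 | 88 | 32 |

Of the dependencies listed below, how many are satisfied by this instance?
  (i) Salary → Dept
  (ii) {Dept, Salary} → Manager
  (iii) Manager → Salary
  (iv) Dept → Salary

0

(i) Salary → Dept: Salary=712: 2 rows → Dept takes values {8, 15} — violation; Salary=703: 4 rows → Dept takes values {8, 10} — violation; Salary=698: 2 rows → Dept takes values {10, 8} — violation; Salary=705: 2 rows → Dept takes values {15, 8} — violation — fails.
(ii) {Dept, Salary} → Manager: (Dept=10, Salary=703): 3 rows → Manager takes values {87, 88} — violation — fails.
(iii) Manager → Salary: Manager=85: 2 rows → Salary takes values {712, 705} — violation; Manager=87: 3 rows → Salary takes values {703, 712} — violation; Manager=79: 2 rows → Salary takes values {698, 705} — violation; Manager=88: 3 rows → Salary takes values {700, 703} — violation — fails.
(iv) Dept → Salary: Dept=8: 4 rows → Salary takes values {712, 703, 698, 705} — violation; Dept=10: 4 rows → Salary takes values {698, 703} — violation; Dept=15: 3 rows → Salary takes values {712, 700, 705} — violation — fails.
None of the 4 dependencies hold.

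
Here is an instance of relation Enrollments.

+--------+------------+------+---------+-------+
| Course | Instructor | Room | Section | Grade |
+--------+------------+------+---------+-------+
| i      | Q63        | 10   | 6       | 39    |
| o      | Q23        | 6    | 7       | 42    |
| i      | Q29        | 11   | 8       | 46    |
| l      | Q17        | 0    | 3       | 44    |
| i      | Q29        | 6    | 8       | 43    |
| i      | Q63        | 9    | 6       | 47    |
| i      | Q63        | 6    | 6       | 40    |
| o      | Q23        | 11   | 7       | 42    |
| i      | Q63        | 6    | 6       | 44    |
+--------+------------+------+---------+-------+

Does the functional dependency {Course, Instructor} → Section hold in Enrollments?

(Course=i, Instructor=Q63): 4 rows → Section = 6, 6, 6, 6 ✓
(Course=o, Instructor=Q23): 2 rows → Section = 7, 7 ✓
(Course=i, Instructor=Q29): 2 rows → Section = 8, 8 ✓
(Course=l, Instructor=Q17): 1 row → Section = 3 ✓
Every {Course, Instructor} value is associated with a single Section value, so {Course, Instructor} → Section holds.

Yes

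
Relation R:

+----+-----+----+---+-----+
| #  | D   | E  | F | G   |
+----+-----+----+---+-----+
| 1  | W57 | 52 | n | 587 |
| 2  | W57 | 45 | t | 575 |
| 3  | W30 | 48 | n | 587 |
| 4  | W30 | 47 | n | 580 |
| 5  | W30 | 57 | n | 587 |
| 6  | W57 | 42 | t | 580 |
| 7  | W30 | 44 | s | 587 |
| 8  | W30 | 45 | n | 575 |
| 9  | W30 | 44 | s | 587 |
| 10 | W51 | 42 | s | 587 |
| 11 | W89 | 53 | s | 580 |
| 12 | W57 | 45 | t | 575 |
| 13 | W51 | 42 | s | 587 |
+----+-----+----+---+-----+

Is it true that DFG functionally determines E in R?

(D=W57, F=n, G=587): row 1 → E = 52 ✓
(D=W57, F=t, G=575): rows 2, 12 → E = 45, 45 ✓
(D=W30, F=n, G=587): rows 3, 5 → E takes values {48, 57} — violation
(D=W30, F=n, G=580): row 4 → E = 47 ✓
(D=W57, F=t, G=580): row 6 → E = 42 ✓
(D=W30, F=s, G=587): rows 7, 9 → E = 44, 44 ✓
(D=W30, F=n, G=575): row 8 → E = 45 ✓
(D=W51, F=s, G=587): rows 10, 13 → E = 42, 42 ✓
(D=W89, F=s, G=580): row 11 → E = 53 ✓
Two rows agree on DFG but differ on E, so DFG -> E does not hold.

No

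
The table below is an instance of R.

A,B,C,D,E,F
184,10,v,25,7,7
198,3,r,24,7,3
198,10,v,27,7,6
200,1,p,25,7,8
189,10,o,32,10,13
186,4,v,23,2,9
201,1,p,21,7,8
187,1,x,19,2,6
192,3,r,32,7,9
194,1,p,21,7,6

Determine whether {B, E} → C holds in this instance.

Yes

(B=10, E=7): 2 rows → C = v, v ✓
(B=3, E=7): 2 rows → C = r, r ✓
(B=1, E=7): 3 rows → C = p, p, p ✓
(B=10, E=10): 1 row → C = o ✓
(B=4, E=2): 1 row → C = v ✓
(B=1, E=2): 1 row → C = x ✓
Every {B, E} value is associated with a single C value, so {B, E} → C holds.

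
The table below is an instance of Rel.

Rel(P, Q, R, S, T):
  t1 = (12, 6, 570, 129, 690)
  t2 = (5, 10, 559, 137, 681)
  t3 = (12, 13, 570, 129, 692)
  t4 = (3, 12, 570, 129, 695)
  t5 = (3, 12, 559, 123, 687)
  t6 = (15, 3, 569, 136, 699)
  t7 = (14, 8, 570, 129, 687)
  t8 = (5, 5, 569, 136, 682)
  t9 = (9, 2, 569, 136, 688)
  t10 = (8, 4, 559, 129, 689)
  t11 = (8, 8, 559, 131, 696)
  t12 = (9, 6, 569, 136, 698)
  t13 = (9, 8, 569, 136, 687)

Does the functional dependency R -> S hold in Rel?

R=570: rows 1, 3, 4, 7 → S = 129, 129, 129, 129 ✓
R=559: rows 2, 5, 10, 11 → S takes values {137, 123, 129, 131} — violation
R=569: rows 6, 8, 9, 12, 13 → S = 136, 136, 136, 136, 136 ✓
Two rows agree on R but differ on S, so R -> S does not hold.

No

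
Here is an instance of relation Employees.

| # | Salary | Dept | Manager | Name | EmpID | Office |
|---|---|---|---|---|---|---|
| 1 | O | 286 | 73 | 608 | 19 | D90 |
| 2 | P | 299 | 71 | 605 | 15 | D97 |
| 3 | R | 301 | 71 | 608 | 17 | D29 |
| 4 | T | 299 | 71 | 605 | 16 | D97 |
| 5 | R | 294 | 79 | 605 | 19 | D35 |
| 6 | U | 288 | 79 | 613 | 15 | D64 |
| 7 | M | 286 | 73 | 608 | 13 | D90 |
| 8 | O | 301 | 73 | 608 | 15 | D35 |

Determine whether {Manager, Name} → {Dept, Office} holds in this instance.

(Manager=73, Name=608): rows 1, 7, 8 → {Dept,Office} takes values {(286, D90), (301, D35)} — violation
(Manager=71, Name=605): rows 2, 4 → {Dept,Office} = (299, D97), (299, D97) ✓
(Manager=71, Name=608): row 3 → {Dept,Office} = (301, D29) ✓
(Manager=79, Name=605): row 5 → {Dept,Office} = (294, D35) ✓
(Manager=79, Name=613): row 6 → {Dept,Office} = (288, D64) ✓
Two rows agree on {Manager, Name} but differ on {Dept, Office}, so {Manager, Name} → {Dept, Office} does not hold.

No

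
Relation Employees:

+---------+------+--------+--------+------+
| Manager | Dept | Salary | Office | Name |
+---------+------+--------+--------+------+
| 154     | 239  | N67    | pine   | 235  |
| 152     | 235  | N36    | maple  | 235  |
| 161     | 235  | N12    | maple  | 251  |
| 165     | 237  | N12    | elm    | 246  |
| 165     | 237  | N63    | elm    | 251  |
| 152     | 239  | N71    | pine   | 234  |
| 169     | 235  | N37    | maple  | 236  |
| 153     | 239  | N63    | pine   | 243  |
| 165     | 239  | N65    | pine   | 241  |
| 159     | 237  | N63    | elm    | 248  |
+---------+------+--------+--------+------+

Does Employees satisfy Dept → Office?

Yes

Dept=239: 4 rows → Office = pine, pine, pine, pine ✓
Dept=235: 3 rows → Office = maple, maple, maple ✓
Dept=237: 3 rows → Office = elm, elm, elm ✓
Every Dept value is associated with a single Office value, so Dept → Office holds.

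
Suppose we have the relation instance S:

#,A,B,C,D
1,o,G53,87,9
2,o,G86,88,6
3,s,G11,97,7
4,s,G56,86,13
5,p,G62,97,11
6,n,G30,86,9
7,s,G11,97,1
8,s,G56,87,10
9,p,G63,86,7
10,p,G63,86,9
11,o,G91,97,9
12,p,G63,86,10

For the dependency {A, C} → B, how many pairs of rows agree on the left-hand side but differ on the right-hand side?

0

(A=s, C=97): all 2 rows agree on B — 0 pairs.
(A=p, C=86): all 3 rows agree on B — 0 pairs.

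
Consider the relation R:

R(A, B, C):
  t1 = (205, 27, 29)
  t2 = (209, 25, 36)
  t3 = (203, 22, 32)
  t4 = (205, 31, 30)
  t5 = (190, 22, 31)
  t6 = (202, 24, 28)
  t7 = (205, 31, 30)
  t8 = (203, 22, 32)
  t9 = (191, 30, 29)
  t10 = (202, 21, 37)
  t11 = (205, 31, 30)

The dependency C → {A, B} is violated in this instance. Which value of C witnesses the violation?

29

C=29: rows 1, 9 → {A,B} takes values {(205, 27), (191, 30)} — violation
C=36: row 2 → {A,B} = (209, 25) ✓
C=32: rows 3, 8 → {A,B} = (203, 22), (203, 22) ✓
C=30: rows 4, 7, 11 → {A,B} = (205, 31), (205, 31), (205, 31) ✓
C=31: row 5 → {A,B} = (190, 22) ✓
C=28: row 6 → {A,B} = (202, 24) ✓
C=37: row 10 → {A,B} = (202, 21) ✓
The only C value with inconsistent RHS is C=29.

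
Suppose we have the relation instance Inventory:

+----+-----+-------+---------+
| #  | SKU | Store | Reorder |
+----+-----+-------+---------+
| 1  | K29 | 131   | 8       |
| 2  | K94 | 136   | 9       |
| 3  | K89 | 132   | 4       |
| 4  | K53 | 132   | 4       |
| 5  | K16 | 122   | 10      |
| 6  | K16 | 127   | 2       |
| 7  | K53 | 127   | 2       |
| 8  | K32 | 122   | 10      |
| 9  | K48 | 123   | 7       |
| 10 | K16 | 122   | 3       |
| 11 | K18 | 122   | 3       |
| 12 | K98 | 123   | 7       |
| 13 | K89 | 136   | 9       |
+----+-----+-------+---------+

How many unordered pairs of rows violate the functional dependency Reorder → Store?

Reorder=9: all 2 rows agree on Store — 0 pairs.
Reorder=4: all 2 rows agree on Store — 0 pairs.
Reorder=10: all 2 rows agree on Store — 0 pairs.
Reorder=2: all 2 rows agree on Store — 0 pairs.
Reorder=7: all 2 rows agree on Store — 0 pairs.
Reorder=3: all 2 rows agree on Store — 0 pairs.

0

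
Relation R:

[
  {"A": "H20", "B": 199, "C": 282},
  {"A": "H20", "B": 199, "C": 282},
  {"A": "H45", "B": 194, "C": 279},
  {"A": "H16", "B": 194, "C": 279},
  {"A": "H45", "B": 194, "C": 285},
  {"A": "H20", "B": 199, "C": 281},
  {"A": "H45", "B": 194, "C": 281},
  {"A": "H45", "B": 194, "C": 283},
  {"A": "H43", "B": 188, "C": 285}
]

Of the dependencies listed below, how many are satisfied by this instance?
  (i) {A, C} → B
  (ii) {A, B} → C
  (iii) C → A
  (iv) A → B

(i) {A, C} → B: every LHS value maps to a single RHS value — holds.
(ii) {A, B} → C: (A=H20, B=199): 3 rows → C takes values {282, 281} — violation; (A=H45, B=194): 4 rows → C takes values {279, 285, 281, 283} — violation — fails.
(iii) C → A: C=279: 2 rows → A takes values {H45, H16} — violation; C=285: 2 rows → A takes values {H45, H43} — violation; C=281: 2 rows → A takes values {H20, H45} — violation — fails.
(iv) A → B: every LHS value maps to a single RHS value — holds.
2 of the 4 dependencies hold.

2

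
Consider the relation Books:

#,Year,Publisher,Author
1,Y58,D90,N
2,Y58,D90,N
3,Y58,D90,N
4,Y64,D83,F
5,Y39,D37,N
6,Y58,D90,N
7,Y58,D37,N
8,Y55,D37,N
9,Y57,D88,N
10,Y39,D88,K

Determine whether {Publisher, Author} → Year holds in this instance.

(Publisher=D90, Author=N): rows 1, 2, 3, 6 → Year = Y58, Y58, Y58, Y58 ✓
(Publisher=D83, Author=F): row 4 → Year = Y64 ✓
(Publisher=D37, Author=N): rows 5, 7, 8 → Year takes values {Y39, Y58, Y55} — violation
(Publisher=D88, Author=N): row 9 → Year = Y57 ✓
(Publisher=D88, Author=K): row 10 → Year = Y39 ✓
Two rows agree on {Publisher, Author} but differ on Year, so {Publisher, Author} → Year does not hold.

No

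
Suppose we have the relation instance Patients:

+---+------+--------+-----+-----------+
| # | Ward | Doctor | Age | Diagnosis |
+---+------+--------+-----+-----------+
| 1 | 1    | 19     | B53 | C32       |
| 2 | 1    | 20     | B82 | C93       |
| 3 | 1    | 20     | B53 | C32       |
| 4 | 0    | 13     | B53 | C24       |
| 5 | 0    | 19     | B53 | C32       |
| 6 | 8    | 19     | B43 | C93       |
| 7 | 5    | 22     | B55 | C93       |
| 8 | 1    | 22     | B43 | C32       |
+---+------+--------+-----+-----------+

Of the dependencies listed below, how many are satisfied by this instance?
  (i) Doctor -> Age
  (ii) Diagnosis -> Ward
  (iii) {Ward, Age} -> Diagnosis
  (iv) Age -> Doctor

(i) Doctor -> Age: Doctor=19: rows 1, 5, 6 → Age takes values {B53, B43} — violation; Doctor=20: rows 2, 3 → Age takes values {B82, B53} — violation; Doctor=22: rows 7, 8 → Age takes values {B55, B43} — violation — fails.
(ii) Diagnosis -> Ward: Diagnosis=C32: rows 1, 3, 5, 8 → Ward takes values {1, 0} — violation; Diagnosis=C93: rows 2, 6, 7 → Ward takes values {1, 8, 5} — violation — fails.
(iii) {Ward, Age} -> Diagnosis: (Ward=0, Age=B53): rows 4, 5 → Diagnosis takes values {C24, C32} — violation — fails.
(iv) Age -> Doctor: Age=B53: rows 1, 3, 4, 5 → Doctor takes values {19, 20, 13} — violation; Age=B43: rows 6, 8 → Doctor takes values {19, 22} — violation — fails.
None of the 4 dependencies hold.

0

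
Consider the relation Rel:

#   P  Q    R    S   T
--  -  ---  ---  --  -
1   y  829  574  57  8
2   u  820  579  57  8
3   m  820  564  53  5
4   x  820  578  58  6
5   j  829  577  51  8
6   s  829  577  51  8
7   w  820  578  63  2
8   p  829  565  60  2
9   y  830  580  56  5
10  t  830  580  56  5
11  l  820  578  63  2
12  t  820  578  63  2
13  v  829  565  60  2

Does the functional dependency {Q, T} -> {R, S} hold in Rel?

No

(Q=829, T=8): rows 1, 5, 6 → {R,S} takes values {(574, 57), (577, 51)} — violation
(Q=820, T=8): row 2 → {R,S} = (579, 57) ✓
(Q=820, T=5): row 3 → {R,S} = (564, 53) ✓
(Q=820, T=6): row 4 → {R,S} = (578, 58) ✓
(Q=820, T=2): rows 7, 11, 12 → {R,S} = (578, 63), (578, 63), (578, 63) ✓
(Q=829, T=2): rows 8, 13 → {R,S} = (565, 60), (565, 60) ✓
(Q=830, T=5): rows 9, 10 → {R,S} = (580, 56), (580, 56) ✓
Two rows agree on {Q, T} but differ on {R, S}, so {Q, T} -> {R, S} does not hold.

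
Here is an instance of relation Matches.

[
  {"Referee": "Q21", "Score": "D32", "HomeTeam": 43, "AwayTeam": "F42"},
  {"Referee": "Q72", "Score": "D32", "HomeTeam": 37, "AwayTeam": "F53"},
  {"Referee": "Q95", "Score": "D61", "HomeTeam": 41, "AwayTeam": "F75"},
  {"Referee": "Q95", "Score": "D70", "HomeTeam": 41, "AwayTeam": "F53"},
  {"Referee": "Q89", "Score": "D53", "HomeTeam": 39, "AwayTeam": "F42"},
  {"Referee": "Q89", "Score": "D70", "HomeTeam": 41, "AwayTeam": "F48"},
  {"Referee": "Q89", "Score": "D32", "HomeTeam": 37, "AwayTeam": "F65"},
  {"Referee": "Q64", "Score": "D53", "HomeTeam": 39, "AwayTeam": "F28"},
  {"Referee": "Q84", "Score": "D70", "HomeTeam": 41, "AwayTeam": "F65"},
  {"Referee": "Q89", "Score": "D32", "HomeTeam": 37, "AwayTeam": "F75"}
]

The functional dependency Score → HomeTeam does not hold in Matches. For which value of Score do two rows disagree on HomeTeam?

D32

Score=D32: 4 rows → HomeTeam takes values {43, 37} — violation
Score=D61: 1 row → HomeTeam = 41 ✓
Score=D70: 3 rows → HomeTeam = 41, 41, 41 ✓
Score=D53: 2 rows → HomeTeam = 39, 39 ✓
The only Score value with inconsistent HomeTeam is Score=D32.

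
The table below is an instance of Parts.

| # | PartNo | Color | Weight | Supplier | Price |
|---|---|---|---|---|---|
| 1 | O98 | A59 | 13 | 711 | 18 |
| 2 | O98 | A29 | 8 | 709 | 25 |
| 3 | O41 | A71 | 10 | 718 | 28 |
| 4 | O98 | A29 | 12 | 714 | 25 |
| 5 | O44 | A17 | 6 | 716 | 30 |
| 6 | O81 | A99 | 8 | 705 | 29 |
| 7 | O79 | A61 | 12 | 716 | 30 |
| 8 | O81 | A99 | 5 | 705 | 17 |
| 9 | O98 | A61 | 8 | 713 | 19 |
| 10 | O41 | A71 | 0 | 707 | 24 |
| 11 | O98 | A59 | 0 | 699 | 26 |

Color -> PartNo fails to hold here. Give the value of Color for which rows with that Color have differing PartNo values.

Color=A59: rows 1, 11 → PartNo = O98, O98 ✓
Color=A29: rows 2, 4 → PartNo = O98, O98 ✓
Color=A71: rows 3, 10 → PartNo = O41, O41 ✓
Color=A17: row 5 → PartNo = O44 ✓
Color=A99: rows 6, 8 → PartNo = O81, O81 ✓
Color=A61: rows 7, 9 → PartNo takes values {O79, O98} — violation
The only Color value with inconsistent PartNo is Color=A61.

A61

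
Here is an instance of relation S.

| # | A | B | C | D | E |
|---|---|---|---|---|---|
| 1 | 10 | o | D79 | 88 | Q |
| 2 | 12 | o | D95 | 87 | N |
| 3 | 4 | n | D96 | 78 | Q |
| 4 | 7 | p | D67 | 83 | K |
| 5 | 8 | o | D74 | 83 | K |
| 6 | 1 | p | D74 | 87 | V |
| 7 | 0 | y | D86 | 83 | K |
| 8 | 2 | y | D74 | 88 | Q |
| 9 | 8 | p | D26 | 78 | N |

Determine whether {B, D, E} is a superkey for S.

All 9 rows have distinct {B, D, E} values, so {B, D, E} → (all attributes) holds and {B, D, E} is a superkey.

Yes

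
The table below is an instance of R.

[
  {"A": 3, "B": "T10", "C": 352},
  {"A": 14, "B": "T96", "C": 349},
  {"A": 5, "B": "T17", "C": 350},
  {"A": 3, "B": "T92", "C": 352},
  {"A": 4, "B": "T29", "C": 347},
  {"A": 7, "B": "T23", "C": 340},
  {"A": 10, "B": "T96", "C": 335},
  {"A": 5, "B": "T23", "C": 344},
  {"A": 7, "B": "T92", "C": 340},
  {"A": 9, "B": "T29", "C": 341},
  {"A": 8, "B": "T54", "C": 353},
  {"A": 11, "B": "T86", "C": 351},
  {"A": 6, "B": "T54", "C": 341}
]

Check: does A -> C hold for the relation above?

No

A=3: 2 rows → C = 352, 352 ✓
A=14: 1 row → C = 349 ✓
A=5: 2 rows → C takes values {350, 344} — violation
A=4: 1 row → C = 347 ✓
A=7: 2 rows → C = 340, 340 ✓
A=10: 1 row → C = 335 ✓
A=9: 1 row → C = 341 ✓
A=8: 1 row → C = 353 ✓
A=11: 1 row → C = 351 ✓
A=6: 1 row → C = 341 ✓
Two rows agree on A but differ on C, so A -> C does not hold.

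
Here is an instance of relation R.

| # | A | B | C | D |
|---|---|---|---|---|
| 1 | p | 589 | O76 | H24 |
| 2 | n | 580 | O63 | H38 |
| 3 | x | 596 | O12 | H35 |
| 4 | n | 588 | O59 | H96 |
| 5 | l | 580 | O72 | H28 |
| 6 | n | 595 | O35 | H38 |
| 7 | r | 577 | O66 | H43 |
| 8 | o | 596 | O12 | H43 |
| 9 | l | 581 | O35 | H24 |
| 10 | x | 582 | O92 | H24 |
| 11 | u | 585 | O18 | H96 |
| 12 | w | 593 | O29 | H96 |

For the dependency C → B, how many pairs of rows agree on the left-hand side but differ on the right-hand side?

1

C=O12: all 2 rows agree on B — 0 pairs.
C=O35: violating pairs (6,9) — 1 pair.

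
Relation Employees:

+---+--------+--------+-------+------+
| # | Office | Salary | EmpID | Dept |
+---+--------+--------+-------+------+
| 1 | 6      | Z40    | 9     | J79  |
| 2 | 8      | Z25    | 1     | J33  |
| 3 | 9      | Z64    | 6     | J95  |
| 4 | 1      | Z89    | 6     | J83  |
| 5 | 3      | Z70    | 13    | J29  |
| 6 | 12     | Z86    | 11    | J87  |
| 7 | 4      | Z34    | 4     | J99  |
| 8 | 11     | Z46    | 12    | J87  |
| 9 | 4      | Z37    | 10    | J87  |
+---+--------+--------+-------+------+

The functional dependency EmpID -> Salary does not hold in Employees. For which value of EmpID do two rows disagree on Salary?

6

EmpID=9: row 1 → Salary = Z40 ✓
EmpID=1: row 2 → Salary = Z25 ✓
EmpID=6: rows 3, 4 → Salary takes values {Z64, Z89} — violation
EmpID=13: row 5 → Salary = Z70 ✓
EmpID=11: row 6 → Salary = Z86 ✓
EmpID=4: row 7 → Salary = Z34 ✓
EmpID=12: row 8 → Salary = Z46 ✓
EmpID=10: row 9 → Salary = Z37 ✓
The only EmpID value with inconsistent Salary is EmpID=6.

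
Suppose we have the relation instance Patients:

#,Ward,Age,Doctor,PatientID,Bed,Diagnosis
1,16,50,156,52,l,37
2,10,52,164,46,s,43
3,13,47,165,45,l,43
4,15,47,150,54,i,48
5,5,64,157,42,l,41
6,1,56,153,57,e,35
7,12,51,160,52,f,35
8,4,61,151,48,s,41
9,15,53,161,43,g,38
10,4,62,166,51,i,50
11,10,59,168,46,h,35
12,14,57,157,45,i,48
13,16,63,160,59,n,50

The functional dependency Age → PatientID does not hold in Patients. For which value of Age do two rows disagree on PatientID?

47

Age=50: row 1 → PatientID = 52 ✓
Age=52: row 2 → PatientID = 46 ✓
Age=47: rows 3, 4 → PatientID takes values {45, 54} — violation
Age=64: row 5 → PatientID = 42 ✓
Age=56: row 6 → PatientID = 57 ✓
Age=51: row 7 → PatientID = 52 ✓
Age=61: row 8 → PatientID = 48 ✓
Age=53: row 9 → PatientID = 43 ✓
Age=62: row 10 → PatientID = 51 ✓
Age=59: row 11 → PatientID = 46 ✓
Age=57: row 12 → PatientID = 45 ✓
Age=63: row 13 → PatientID = 59 ✓
The only Age value with inconsistent PatientID is Age=47.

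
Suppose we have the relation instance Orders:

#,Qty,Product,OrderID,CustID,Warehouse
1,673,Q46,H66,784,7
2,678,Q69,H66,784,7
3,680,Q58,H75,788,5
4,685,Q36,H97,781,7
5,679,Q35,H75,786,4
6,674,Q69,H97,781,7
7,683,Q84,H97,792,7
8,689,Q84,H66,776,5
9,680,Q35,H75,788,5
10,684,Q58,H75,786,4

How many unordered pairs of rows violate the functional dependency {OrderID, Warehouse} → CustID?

2

(OrderID=H66, Warehouse=7): all 2 rows agree on CustID — 0 pairs.
(OrderID=H75, Warehouse=5): all 2 rows agree on CustID — 0 pairs.
(OrderID=H97, Warehouse=7): violating pairs (4,7), (6,7) — 2 pairs.
(OrderID=H75, Warehouse=4): all 2 rows agree on CustID — 0 pairs.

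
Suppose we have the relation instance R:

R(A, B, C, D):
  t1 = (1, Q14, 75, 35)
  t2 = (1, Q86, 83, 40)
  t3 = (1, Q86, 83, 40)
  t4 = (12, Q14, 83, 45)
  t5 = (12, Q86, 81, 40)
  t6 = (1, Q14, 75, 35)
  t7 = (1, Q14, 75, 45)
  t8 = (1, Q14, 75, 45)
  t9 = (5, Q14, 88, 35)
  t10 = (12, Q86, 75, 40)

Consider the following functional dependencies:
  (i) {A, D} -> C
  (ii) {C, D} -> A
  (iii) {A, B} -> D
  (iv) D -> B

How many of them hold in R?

(i) {A, D} -> C: (A=12, D=40): rows 5, 10 → C takes values {81, 75} — violation — fails.
(ii) {C, D} -> A: every LHS value maps to a single RHS value — holds.
(iii) {A, B} -> D: (A=1, B=Q14): rows 1, 6, 7, 8 → D takes values {35, 45} — violation — fails.
(iv) D -> B: every LHS value maps to a single RHS value — holds.
2 of the 4 dependencies hold.

2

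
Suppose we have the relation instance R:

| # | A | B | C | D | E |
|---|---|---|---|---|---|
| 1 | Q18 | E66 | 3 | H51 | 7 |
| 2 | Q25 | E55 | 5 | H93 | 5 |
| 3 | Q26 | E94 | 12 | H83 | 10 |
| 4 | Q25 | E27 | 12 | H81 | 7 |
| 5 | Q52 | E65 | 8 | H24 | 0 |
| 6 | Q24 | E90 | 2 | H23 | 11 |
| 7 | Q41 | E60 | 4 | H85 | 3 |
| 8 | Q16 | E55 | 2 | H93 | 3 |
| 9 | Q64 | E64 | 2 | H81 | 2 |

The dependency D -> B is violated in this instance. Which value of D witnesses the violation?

H81

D=H51: row 1 → B = E66 ✓
D=H93: rows 2, 8 → B = E55, E55 ✓
D=H83: row 3 → B = E94 ✓
D=H81: rows 4, 9 → B takes values {E27, E64} — violation
D=H24: row 5 → B = E65 ✓
D=H23: row 6 → B = E90 ✓
D=H85: row 7 → B = E60 ✓
The only D value with inconsistent B is D=H81.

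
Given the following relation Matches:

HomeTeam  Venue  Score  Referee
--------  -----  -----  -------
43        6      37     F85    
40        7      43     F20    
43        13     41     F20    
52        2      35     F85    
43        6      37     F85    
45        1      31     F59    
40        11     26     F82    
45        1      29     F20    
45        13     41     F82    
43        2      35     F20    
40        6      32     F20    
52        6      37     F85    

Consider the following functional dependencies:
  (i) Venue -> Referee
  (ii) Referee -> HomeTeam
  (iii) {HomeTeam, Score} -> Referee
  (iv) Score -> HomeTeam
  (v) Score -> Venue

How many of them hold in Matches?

2

(i) Venue -> Referee: Venue=6: 4 rows → Referee takes values {F85, F20} — violation; Venue=13: 2 rows → Referee takes values {F20, F82} — violation; Venue=2: 2 rows → Referee takes values {F85, F20} — violation; Venue=1: 2 rows → Referee takes values {F59, F20} — violation — fails.
(ii) Referee -> HomeTeam: Referee=F85: 4 rows → HomeTeam takes values {43, 52} — violation; Referee=F20: 5 rows → HomeTeam takes values {40, 43, 45} — violation; Referee=F82: 2 rows → HomeTeam takes values {40, 45} — violation — fails.
(iii) {HomeTeam, Score} -> Referee: every LHS value maps to a single RHS value — holds.
(iv) Score -> HomeTeam: Score=37: 3 rows → HomeTeam takes values {43, 52} — violation; Score=41: 2 rows → HomeTeam takes values {43, 45} — violation; Score=35: 2 rows → HomeTeam takes values {52, 43} — violation — fails.
(v) Score -> Venue: every LHS value maps to a single RHS value — holds.
2 of the 5 dependencies hold.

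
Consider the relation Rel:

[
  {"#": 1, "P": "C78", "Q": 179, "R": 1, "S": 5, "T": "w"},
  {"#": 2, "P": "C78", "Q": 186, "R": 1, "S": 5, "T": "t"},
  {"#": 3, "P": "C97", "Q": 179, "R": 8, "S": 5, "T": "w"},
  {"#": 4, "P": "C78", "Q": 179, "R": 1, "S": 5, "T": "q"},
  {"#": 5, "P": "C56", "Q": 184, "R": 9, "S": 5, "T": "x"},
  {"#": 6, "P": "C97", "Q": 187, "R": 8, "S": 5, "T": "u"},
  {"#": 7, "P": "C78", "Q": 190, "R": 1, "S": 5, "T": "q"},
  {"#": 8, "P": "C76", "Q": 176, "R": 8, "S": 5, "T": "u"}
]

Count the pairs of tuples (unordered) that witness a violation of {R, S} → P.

2

(R=1, S=5): all 4 rows agree on P — 0 pairs.
(R=8, S=5): violating pairs (3,8), (6,8) — 2 pairs.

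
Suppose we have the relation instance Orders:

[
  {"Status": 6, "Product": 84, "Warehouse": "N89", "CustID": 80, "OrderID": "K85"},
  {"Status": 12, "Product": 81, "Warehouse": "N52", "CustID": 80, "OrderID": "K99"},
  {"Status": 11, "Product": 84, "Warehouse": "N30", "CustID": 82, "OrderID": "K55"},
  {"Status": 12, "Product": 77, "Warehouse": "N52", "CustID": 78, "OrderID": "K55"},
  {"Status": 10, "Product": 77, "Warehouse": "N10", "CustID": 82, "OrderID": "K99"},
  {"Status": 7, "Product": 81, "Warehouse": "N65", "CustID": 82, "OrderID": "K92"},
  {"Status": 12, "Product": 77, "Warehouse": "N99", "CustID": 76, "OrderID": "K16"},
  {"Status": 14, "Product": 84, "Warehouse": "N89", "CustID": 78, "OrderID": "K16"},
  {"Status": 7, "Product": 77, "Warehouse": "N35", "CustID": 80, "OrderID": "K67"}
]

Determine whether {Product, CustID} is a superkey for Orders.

All 9 rows have distinct {Product, CustID} values, so {Product, CustID} → (all attributes) holds and {Product, CustID} is a superkey.

Yes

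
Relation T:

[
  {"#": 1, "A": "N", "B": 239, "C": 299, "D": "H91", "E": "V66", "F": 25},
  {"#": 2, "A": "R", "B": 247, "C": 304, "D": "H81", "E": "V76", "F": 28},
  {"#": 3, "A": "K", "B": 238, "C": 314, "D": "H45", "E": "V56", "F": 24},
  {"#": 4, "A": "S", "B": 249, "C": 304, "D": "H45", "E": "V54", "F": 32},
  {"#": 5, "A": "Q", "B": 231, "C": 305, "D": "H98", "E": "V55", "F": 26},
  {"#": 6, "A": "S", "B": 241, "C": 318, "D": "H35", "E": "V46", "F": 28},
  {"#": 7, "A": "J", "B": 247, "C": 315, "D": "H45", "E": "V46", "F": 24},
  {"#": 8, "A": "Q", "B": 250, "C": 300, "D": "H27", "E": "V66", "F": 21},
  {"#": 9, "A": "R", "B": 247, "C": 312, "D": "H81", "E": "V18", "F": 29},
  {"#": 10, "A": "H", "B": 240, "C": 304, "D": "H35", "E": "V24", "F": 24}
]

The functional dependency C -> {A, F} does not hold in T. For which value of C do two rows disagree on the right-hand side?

304

C=299: row 1 → {A,F} = (N, 25) ✓
C=304: rows 2, 4, 10 → {A,F} takes values {(R, 28), (S, 32), (H, 24)} — violation
C=314: row 3 → {A,F} = (K, 24) ✓
C=305: row 5 → {A,F} = (Q, 26) ✓
C=318: row 6 → {A,F} = (S, 28) ✓
C=315: row 7 → {A,F} = (J, 24) ✓
C=300: row 8 → {A,F} = (Q, 21) ✓
C=312: row 9 → {A,F} = (R, 29) ✓
The only C value with inconsistent RHS is C=304.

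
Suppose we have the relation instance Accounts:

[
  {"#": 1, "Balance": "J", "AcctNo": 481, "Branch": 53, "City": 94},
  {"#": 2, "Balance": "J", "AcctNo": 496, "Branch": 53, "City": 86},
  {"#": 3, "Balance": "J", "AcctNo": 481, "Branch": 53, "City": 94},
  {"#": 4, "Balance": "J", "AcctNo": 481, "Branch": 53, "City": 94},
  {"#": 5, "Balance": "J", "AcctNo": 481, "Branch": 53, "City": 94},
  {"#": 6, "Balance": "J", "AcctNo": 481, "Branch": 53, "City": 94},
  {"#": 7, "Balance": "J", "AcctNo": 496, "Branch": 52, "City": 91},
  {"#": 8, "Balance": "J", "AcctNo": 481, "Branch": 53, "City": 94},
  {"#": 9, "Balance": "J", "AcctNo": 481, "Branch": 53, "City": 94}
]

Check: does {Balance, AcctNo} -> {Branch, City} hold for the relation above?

(Balance=J, AcctNo=481): rows 1, 3, 4, 5, 6, 8, 9 → {Branch,City} = (53, 94), (53, 94), (53, 94), (53, 94), (53, 94), (53, 94), (53, 94) ✓
(Balance=J, AcctNo=496): rows 2, 7 → {Branch,City} takes values {(53, 86), (52, 91)} — violation
Two rows agree on {Balance, AcctNo} but differ on {Branch, City}, so {Balance, AcctNo} -> {Branch, City} does not hold.

No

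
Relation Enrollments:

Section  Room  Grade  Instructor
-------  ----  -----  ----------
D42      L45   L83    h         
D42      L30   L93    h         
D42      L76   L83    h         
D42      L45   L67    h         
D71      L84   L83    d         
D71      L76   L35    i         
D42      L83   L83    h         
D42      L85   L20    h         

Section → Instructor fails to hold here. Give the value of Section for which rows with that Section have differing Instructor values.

Section=D42: 6 rows → Instructor = h, h, h, h, h, h ✓
Section=D71: 2 rows → Instructor takes values {d, i} — violation
The only Section value with inconsistent Instructor is Section=D71.

D71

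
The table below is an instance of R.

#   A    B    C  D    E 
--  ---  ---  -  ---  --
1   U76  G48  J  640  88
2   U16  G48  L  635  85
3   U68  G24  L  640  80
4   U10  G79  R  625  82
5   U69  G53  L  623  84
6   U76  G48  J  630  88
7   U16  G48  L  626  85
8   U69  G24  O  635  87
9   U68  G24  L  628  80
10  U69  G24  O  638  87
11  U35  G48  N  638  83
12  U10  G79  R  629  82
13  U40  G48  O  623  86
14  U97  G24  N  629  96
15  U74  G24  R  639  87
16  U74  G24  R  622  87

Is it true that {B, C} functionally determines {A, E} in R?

Yes

(B=G48, C=J): rows 1, 6 → {A,E} = (U76, 88), (U76, 88) ✓
(B=G48, C=L): rows 2, 7 → {A,E} = (U16, 85), (U16, 85) ✓
(B=G24, C=L): rows 3, 9 → {A,E} = (U68, 80), (U68, 80) ✓
(B=G79, C=R): rows 4, 12 → {A,E} = (U10, 82), (U10, 82) ✓
(B=G53, C=L): row 5 → {A,E} = (U69, 84) ✓
(B=G24, C=O): rows 8, 10 → {A,E} = (U69, 87), (U69, 87) ✓
(B=G48, C=N): row 11 → {A,E} = (U35, 83) ✓
(B=G48, C=O): row 13 → {A,E} = (U40, 86) ✓
(B=G24, C=N): row 14 → {A,E} = (U97, 96) ✓
(B=G24, C=R): rows 15, 16 → {A,E} = (U74, 87), (U74, 87) ✓
Every {B, C} value is associated with a single {A, E} value, so {B, C} → {A, E} holds.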